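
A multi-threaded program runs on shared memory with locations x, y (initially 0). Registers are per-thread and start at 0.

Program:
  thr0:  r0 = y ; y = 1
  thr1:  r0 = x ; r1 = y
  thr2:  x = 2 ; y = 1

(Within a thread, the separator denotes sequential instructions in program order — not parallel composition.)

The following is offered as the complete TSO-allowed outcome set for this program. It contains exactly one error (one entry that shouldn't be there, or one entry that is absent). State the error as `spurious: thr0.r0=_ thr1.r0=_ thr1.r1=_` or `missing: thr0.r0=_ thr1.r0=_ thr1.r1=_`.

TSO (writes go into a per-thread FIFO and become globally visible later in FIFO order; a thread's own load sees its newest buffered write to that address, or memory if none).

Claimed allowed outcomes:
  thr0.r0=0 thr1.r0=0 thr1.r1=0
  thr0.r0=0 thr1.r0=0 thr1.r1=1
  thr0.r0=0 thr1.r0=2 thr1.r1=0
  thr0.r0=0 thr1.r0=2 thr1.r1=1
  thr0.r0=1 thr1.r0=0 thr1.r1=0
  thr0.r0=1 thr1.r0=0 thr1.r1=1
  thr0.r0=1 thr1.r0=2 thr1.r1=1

missing: thr0.r0=1 thr1.r0=2 thr1.r1=0

outcome vector order: (thr0.r0,thr1.r0,thr1.r1)
[TSO] allowed = {000; 001; 020; 021; 100; 101; 120; 121}
TSO∖claimed = {120}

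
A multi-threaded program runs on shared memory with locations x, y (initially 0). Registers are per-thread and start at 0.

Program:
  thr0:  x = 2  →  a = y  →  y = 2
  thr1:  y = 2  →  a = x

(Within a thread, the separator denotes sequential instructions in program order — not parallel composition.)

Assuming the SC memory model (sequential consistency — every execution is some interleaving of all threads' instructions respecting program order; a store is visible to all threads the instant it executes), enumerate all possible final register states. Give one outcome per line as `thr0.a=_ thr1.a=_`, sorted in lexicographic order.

outcome vector order: (thr0.a,thr1.a)
|SC outcomes| = 3

thr0.a=0 thr1.a=2
thr0.a=2 thr1.a=0
thr0.a=2 thr1.a=2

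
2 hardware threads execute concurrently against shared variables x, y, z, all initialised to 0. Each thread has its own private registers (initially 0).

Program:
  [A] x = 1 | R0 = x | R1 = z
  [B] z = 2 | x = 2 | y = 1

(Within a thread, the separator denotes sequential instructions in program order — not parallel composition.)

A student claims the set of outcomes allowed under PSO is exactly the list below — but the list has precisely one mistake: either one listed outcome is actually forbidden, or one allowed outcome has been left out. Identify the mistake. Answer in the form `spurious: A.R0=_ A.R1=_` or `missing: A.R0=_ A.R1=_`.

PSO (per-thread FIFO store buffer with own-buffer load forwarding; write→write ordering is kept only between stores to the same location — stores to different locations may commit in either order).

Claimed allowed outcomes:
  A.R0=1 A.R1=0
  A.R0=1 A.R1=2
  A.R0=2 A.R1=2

missing: A.R0=2 A.R1=0

outcome vector order: (A.R0,A.R1)
PSO (4): 10; 12; 20; 22
PSO∖claimed = {20}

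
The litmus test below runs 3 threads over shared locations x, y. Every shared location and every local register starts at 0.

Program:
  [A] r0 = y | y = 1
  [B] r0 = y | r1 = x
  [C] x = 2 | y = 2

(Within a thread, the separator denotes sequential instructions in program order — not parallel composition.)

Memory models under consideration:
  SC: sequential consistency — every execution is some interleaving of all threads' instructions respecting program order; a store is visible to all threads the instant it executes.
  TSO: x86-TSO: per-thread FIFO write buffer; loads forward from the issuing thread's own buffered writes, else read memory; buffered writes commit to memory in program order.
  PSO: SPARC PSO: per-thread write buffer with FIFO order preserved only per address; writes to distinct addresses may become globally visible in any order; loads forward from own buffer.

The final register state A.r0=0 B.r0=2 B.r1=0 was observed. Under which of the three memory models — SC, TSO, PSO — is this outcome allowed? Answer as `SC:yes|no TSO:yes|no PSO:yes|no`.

SC:no TSO:no PSO:yes

outcome vector order: (A.r0,B.r0,B.r1)
SC (9): 0/0/0; 0/0/2; 0/1/0; 0/1/2; 0/2/2; 2/0/0; 2/0/2; 2/1/2; 2/2/2
TSO (9): 0/0/0; 0/0/2; 0/1/0; 0/1/2; 0/2/2; 2/0/0; 2/0/2; 2/1/2; 2/2/2
PSO (12): 0/0/0; 0/0/2; 0/1/0; 0/1/2; 0/2/0; 0/2/2; 2/0/0; 2/0/2; 2/1/0; 2/1/2; 2/2/0; 2/2/2
target 0/2/0 ∈ {PSO}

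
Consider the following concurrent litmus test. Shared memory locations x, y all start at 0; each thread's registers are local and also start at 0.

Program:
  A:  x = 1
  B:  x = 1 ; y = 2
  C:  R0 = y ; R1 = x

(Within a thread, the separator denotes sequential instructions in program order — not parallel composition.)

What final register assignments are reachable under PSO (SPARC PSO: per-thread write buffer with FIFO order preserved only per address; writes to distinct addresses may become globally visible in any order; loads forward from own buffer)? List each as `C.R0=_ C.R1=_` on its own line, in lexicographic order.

C.R0=0 C.R1=0
C.R0=0 C.R1=1
C.R0=2 C.R1=0
C.R0=2 C.R1=1

outcome vector order: (C.R0,C.R1)
|PSO outcomes| = 4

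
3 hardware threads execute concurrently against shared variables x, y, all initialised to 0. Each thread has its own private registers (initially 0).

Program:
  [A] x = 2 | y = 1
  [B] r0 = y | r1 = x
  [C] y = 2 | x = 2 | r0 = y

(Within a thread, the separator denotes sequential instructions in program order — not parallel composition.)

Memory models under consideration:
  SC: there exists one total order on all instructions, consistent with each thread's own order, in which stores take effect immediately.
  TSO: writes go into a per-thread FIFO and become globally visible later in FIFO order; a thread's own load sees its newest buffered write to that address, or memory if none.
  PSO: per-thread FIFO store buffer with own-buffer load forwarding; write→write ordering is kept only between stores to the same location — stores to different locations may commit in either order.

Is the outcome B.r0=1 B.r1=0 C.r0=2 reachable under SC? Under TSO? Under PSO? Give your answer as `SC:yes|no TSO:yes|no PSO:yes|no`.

outcome vector order: (B.r0,B.r1,C.r0)
[SC] allowed = {<0 0 1>, <0 0 2>, <0 2 1>, <0 2 2>, <1 2 1>, <1 2 2>, <2 0 1>, <2 0 2>, <2 2 1>, <2 2 2>}
[TSO] allowed = {<0 0 1>, <0 0 2>, <0 2 1>, <0 2 2>, <1 2 1>, <1 2 2>, <2 0 1>, <2 0 2>, <2 2 1>, <2 2 2>}
[PSO] allowed = {<0 0 1>, <0 0 2>, <0 2 1>, <0 2 2>, <1 0 1>, <1 0 2>, <1 2 1>, <1 2 2>, <2 0 1>, <2 0 2>, <2 2 1>, <2 2 2>}
target <1 0 2> ∈ {PSO}

SC:no TSO:no PSO:yes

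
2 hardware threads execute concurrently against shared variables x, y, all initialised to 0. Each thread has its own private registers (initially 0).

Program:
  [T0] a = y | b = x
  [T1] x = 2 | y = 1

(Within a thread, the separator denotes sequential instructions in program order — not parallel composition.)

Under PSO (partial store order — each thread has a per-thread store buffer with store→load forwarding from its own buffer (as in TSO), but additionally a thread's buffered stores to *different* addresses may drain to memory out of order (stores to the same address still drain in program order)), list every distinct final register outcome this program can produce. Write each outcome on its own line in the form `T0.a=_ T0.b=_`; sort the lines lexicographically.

T0.a=0 T0.b=0
T0.a=0 T0.b=2
T0.a=1 T0.b=0
T0.a=1 T0.b=2

outcome vector order: (T0.a,T0.b)
|PSO outcomes| = 4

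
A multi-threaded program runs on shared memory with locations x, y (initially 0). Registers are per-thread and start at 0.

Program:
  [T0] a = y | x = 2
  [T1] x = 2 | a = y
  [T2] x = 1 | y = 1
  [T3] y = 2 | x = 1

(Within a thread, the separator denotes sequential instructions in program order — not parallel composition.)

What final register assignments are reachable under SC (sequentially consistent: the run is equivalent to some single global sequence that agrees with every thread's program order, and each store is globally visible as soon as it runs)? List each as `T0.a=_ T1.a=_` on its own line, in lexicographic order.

outcome vector order: (T0.a,T1.a)
|SC outcomes| = 9

T0.a=0 T1.a=0
T0.a=0 T1.a=1
T0.a=0 T1.a=2
T0.a=1 T1.a=0
T0.a=1 T1.a=1
T0.a=1 T1.a=2
T0.a=2 T1.a=0
T0.a=2 T1.a=1
T0.a=2 T1.a=2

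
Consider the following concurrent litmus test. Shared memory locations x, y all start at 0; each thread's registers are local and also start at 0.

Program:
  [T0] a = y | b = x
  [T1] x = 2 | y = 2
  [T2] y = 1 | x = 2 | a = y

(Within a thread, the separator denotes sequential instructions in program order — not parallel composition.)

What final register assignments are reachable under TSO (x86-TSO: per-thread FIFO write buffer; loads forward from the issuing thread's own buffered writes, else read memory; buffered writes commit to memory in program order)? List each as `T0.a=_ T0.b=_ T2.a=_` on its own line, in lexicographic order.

outcome vector order: (T0.a,T0.b,T2.a)
|TSO outcomes| = 10

T0.a=0 T0.b=0 T2.a=1
T0.a=0 T0.b=0 T2.a=2
T0.a=0 T0.b=2 T2.a=1
T0.a=0 T0.b=2 T2.a=2
T0.a=1 T0.b=0 T2.a=1
T0.a=1 T0.b=0 T2.a=2
T0.a=1 T0.b=2 T2.a=1
T0.a=1 T0.b=2 T2.a=2
T0.a=2 T0.b=2 T2.a=1
T0.a=2 T0.b=2 T2.a=2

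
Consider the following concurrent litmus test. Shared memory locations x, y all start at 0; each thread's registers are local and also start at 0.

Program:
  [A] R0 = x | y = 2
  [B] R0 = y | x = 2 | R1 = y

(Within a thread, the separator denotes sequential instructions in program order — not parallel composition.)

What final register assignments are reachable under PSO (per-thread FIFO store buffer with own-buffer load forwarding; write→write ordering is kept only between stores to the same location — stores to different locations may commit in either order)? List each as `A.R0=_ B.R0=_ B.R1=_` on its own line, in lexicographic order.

A.R0=0 B.R0=0 B.R1=0
A.R0=0 B.R0=0 B.R1=2
A.R0=0 B.R0=2 B.R1=2
A.R0=2 B.R0=0 B.R1=0
A.R0=2 B.R0=0 B.R1=2

outcome vector order: (A.R0,B.R0,B.R1)
|PSO outcomes| = 5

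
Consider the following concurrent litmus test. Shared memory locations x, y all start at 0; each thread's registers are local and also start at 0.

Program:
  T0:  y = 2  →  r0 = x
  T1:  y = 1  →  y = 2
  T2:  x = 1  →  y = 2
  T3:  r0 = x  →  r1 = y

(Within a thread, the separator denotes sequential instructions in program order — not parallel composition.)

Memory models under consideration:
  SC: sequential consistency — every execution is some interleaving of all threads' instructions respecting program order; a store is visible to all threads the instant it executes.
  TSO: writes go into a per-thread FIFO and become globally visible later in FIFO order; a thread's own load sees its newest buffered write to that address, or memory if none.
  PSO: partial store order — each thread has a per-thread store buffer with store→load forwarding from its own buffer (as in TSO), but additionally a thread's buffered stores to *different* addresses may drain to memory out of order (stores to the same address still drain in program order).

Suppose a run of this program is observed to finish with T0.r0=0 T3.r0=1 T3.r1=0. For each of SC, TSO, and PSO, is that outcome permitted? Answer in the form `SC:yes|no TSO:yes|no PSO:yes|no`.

SC:no TSO:yes PSO:yes

outcome vector order: (T0.r0,T3.r0,T3.r1)
under SC → 000, 001, 002, 011, 012, 100, 101, 102, 110, 111, 112
under TSO → 000, 001, 002, 010, 011, 012, 100, 101, 102, 110, 111, 112
under PSO → 000, 001, 002, 010, 011, 012, 100, 101, 102, 110, 111, 112
target 010 ∈ {TSO,PSO}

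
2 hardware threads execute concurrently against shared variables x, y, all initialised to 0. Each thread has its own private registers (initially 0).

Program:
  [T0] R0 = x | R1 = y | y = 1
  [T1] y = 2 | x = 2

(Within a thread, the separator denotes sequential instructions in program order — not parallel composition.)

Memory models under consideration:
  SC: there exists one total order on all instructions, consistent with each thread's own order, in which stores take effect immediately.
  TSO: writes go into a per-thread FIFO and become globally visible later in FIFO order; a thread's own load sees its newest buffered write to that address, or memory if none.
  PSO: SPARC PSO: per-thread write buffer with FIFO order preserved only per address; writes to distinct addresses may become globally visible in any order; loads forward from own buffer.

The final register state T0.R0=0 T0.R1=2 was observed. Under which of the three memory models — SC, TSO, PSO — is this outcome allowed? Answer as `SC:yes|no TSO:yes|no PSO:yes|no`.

SC:yes TSO:yes PSO:yes

outcome vector order: (T0.R0,T0.R1)
SC: 3 outcomes — {<0 0>, <0 2>, <2 2>}
TSO: 3 outcomes — {<0 0>, <0 2>, <2 2>}
PSO: 4 outcomes — {<0 0>, <0 2>, <2 0>, <2 2>}
target <0 2> ∈ {SC,TSO,PSO}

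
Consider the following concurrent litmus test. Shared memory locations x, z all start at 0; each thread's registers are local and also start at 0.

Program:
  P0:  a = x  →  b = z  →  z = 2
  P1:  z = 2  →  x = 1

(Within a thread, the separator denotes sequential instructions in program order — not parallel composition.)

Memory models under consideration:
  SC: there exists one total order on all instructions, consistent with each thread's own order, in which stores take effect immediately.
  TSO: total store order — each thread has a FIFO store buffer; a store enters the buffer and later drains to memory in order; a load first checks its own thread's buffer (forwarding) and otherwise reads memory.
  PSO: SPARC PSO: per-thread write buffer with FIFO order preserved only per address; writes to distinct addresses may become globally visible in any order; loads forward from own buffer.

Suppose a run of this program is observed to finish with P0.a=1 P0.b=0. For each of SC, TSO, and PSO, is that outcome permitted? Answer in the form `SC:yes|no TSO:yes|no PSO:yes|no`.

outcome vector order: (P0.a,P0.b)
[SC] allowed = {<0 0>; <0 2>; <1 2>}
[TSO] allowed = {<0 0>; <0 2>; <1 2>}
[PSO] allowed = {<0 0>; <0 2>; <1 0>; <1 2>}
target <1 0> ∈ {PSO}

SC:no TSO:no PSO:yes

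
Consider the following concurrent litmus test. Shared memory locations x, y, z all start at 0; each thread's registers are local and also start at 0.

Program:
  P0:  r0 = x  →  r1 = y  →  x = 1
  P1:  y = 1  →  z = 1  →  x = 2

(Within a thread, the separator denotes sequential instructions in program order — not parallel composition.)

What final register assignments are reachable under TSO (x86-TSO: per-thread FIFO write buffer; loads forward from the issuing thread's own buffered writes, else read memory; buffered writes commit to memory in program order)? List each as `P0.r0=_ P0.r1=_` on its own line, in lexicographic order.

P0.r0=0 P0.r1=0
P0.r0=0 P0.r1=1
P0.r0=2 P0.r1=1

outcome vector order: (P0.r0,P0.r1)
|TSO outcomes| = 3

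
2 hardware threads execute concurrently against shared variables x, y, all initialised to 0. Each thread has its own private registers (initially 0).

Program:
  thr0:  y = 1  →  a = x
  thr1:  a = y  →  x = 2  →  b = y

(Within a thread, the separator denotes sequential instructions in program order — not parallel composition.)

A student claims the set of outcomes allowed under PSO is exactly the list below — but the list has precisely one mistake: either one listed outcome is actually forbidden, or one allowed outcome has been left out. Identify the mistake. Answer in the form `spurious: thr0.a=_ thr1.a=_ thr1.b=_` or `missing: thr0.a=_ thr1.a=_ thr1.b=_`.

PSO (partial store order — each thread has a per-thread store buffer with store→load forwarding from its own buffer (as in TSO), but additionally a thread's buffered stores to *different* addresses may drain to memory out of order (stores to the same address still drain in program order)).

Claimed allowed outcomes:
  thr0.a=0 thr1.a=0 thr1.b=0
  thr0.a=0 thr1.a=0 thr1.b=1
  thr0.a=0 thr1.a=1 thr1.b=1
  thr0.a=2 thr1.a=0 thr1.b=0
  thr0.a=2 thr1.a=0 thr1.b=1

missing: thr0.a=2 thr1.a=1 thr1.b=1

outcome vector order: (thr0.a,thr1.a,thr1.b)
under PSO → 000 001 011 200 201 211
PSO∖claimed = {211}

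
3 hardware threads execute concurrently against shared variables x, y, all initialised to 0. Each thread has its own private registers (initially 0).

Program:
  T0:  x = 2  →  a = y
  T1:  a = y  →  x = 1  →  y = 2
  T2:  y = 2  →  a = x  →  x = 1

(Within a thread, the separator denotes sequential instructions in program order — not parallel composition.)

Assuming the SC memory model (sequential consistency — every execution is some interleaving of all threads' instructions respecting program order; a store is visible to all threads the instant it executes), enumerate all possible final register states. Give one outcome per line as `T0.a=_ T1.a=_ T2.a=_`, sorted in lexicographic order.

T0.a=0 T1.a=0 T2.a=1
T0.a=0 T1.a=0 T2.a=2
T0.a=0 T1.a=2 T2.a=1
T0.a=0 T1.a=2 T2.a=2
T0.a=2 T1.a=0 T2.a=0
T0.a=2 T1.a=0 T2.a=1
T0.a=2 T1.a=0 T2.a=2
T0.a=2 T1.a=2 T2.a=0
T0.a=2 T1.a=2 T2.a=1
T0.a=2 T1.a=2 T2.a=2

outcome vector order: (T0.a,T1.a,T2.a)
|SC outcomes| = 10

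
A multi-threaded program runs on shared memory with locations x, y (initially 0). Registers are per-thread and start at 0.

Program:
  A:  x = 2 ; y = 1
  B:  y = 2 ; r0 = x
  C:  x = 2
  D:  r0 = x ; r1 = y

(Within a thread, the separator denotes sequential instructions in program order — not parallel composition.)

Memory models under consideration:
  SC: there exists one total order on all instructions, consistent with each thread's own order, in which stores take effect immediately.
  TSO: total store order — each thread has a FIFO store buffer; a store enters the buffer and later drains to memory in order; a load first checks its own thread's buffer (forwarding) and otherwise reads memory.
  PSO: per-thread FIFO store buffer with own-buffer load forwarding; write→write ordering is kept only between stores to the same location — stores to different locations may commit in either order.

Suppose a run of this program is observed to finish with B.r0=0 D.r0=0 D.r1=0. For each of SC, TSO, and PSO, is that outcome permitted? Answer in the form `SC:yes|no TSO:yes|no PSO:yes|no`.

outcome vector order: (B.r0,D.r0,D.r1)
under SC → (0,0,0); (0,0,1); (0,0,2); (0,2,1); (0,2,2); (2,0,0); (2,0,1); (2,0,2); (2,2,0); (2,2,1); (2,2,2)
under TSO → (0,0,0); (0,0,1); (0,0,2); (0,2,0); (0,2,1); (0,2,2); (2,0,0); (2,0,1); (2,0,2); (2,2,0); (2,2,1); (2,2,2)
under PSO → (0,0,0); (0,0,1); (0,0,2); (0,2,0); (0,2,1); (0,2,2); (2,0,0); (2,0,1); (2,0,2); (2,2,0); (2,2,1); (2,2,2)
target (0,0,0) ∈ {SC,TSO,PSO}

SC:yes TSO:yes PSO:yes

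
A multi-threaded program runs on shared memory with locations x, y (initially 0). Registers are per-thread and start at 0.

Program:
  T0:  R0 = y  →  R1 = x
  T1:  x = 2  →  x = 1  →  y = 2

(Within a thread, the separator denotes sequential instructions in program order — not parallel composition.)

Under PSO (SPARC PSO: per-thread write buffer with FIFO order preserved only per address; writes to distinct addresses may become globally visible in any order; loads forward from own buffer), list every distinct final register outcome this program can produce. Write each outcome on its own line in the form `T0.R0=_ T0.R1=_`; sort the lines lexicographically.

outcome vector order: (T0.R0,T0.R1)
|PSO outcomes| = 6

T0.R0=0 T0.R1=0
T0.R0=0 T0.R1=1
T0.R0=0 T0.R1=2
T0.R0=2 T0.R1=0
T0.R0=2 T0.R1=1
T0.R0=2 T0.R1=2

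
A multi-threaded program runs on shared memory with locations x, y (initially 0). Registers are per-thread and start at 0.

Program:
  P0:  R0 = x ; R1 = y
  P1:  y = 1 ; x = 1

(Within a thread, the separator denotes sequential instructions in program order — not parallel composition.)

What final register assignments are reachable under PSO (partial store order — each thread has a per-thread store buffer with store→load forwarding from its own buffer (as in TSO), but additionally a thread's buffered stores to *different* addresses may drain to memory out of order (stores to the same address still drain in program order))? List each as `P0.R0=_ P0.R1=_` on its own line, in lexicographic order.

outcome vector order: (P0.R0,P0.R1)
|PSO outcomes| = 4

P0.R0=0 P0.R1=0
P0.R0=0 P0.R1=1
P0.R0=1 P0.R1=0
P0.R0=1 P0.R1=1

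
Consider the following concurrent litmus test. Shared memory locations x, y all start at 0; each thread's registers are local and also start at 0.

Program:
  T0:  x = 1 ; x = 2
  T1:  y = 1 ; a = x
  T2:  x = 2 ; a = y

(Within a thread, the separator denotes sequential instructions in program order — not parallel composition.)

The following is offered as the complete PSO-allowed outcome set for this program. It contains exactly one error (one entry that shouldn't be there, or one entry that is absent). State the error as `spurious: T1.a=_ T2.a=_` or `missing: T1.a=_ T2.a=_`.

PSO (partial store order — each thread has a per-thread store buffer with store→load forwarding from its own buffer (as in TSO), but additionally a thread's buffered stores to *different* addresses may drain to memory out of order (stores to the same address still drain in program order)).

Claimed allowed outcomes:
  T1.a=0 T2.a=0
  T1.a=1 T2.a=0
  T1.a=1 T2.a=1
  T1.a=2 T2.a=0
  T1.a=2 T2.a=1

outcome vector order: (T1.a,T2.a)
PSO: 6 outcomes — {0/0, 0/1, 1/0, 1/1, 2/0, 2/1}
PSO∖claimed = {0/1}

missing: T1.a=0 T2.a=1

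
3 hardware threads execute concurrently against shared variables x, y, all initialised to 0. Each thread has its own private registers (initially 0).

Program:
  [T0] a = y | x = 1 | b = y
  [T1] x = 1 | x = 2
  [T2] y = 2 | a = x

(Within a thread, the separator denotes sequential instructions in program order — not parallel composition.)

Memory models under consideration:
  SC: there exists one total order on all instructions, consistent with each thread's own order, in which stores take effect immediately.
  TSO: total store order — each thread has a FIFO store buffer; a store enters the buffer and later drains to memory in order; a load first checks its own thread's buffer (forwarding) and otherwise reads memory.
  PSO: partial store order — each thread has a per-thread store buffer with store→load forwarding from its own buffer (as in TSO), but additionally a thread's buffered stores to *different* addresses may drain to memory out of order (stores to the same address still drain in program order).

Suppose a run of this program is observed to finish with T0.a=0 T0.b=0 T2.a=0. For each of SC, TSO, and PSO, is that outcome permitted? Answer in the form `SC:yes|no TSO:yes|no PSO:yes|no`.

outcome vector order: (T0.a,T0.b,T2.a)
under SC → (0,0,1), (0,0,2), (0,2,0), (0,2,1), (0,2,2), (2,2,0), (2,2,1), (2,2,2)
under TSO → (0,0,0), (0,0,1), (0,0,2), (0,2,0), (0,2,1), (0,2,2), (2,2,0), (2,2,1), (2,2,2)
under PSO → (0,0,0), (0,0,1), (0,0,2), (0,2,0), (0,2,1), (0,2,2), (2,2,0), (2,2,1), (2,2,2)
target (0,0,0) ∈ {TSO,PSO}

SC:no TSO:yes PSO:yes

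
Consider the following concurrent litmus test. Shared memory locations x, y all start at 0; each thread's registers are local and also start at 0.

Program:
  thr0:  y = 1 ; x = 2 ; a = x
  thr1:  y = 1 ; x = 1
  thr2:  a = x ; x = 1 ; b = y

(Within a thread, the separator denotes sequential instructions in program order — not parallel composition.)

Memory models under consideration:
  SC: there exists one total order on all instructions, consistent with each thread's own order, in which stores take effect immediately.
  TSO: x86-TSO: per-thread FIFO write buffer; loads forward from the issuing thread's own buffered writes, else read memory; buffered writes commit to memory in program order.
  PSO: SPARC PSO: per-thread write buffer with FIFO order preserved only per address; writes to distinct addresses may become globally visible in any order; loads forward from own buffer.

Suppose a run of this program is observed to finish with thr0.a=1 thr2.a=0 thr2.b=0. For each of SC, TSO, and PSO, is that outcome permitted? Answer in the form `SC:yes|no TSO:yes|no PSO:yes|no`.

SC:yes TSO:yes PSO:yes

outcome vector order: (thr0.a,thr2.a,thr2.b)
SC (8): <1 0 0>; <1 0 1>; <1 1 1>; <1 2 1>; <2 0 0>; <2 0 1>; <2 1 1>; <2 2 1>
TSO (8): <1 0 0>; <1 0 1>; <1 1 1>; <1 2 1>; <2 0 0>; <2 0 1>; <2 1 1>; <2 2 1>
PSO (12): <1 0 0>; <1 0 1>; <1 1 0>; <1 1 1>; <1 2 0>; <1 2 1>; <2 0 0>; <2 0 1>; <2 1 0>; <2 1 1>; <2 2 0>; <2 2 1>
target <1 0 0> ∈ {SC,TSO,PSO}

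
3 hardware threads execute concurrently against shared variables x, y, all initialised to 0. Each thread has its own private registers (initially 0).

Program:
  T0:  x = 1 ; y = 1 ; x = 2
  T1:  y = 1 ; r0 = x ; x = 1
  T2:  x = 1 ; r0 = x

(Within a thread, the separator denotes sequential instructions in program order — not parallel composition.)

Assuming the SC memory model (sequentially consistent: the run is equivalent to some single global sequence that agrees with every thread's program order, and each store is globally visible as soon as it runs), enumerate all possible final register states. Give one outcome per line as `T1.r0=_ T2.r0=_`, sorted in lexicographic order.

outcome vector order: (T1.r0,T2.r0)
|SC outcomes| = 6

T1.r0=0 T2.r0=1
T1.r0=0 T2.r0=2
T1.r0=1 T2.r0=1
T1.r0=1 T2.r0=2
T1.r0=2 T2.r0=1
T1.r0=2 T2.r0=2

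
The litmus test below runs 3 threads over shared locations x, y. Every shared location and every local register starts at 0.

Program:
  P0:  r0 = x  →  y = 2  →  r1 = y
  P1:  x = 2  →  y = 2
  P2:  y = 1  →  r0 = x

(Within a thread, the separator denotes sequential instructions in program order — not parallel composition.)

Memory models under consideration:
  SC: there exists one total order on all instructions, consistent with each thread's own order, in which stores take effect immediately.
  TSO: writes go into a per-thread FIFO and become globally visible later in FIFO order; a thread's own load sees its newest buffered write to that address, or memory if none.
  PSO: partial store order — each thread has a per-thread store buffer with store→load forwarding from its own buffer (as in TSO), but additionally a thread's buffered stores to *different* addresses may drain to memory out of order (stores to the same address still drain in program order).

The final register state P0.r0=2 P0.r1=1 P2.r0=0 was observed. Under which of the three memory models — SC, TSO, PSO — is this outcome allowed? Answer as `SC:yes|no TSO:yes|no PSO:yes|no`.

SC:no TSO:yes PSO:yes

outcome vector order: (P0.r0,P0.r1,P2.r0)
SC: 7 outcomes — {<0 1 0>, <0 1 2>, <0 2 0>, <0 2 2>, <2 1 2>, <2 2 0>, <2 2 2>}
TSO: 8 outcomes — {<0 1 0>, <0 1 2>, <0 2 0>, <0 2 2>, <2 1 0>, <2 1 2>, <2 2 0>, <2 2 2>}
PSO: 8 outcomes — {<0 1 0>, <0 1 2>, <0 2 0>, <0 2 2>, <2 1 0>, <2 1 2>, <2 2 0>, <2 2 2>}
target <2 1 0> ∈ {TSO,PSO}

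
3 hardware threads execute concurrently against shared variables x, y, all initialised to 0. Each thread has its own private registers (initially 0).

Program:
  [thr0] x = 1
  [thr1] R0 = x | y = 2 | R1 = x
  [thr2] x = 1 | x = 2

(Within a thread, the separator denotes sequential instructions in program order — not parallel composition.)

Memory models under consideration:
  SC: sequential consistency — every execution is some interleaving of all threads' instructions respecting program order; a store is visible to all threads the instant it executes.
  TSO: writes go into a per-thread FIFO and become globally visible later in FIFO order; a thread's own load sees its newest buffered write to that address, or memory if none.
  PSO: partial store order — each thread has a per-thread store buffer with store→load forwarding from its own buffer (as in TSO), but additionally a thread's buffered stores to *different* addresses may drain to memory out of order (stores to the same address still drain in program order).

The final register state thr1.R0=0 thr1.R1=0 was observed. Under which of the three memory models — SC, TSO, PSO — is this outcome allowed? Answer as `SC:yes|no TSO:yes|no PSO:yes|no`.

SC:yes TSO:yes PSO:yes

outcome vector order: (thr1.R0,thr1.R1)
under SC → 00 01 02 11 12 21 22
under TSO → 00 01 02 11 12 21 22
under PSO → 00 01 02 11 12 21 22
target 00 ∈ {SC,TSO,PSO}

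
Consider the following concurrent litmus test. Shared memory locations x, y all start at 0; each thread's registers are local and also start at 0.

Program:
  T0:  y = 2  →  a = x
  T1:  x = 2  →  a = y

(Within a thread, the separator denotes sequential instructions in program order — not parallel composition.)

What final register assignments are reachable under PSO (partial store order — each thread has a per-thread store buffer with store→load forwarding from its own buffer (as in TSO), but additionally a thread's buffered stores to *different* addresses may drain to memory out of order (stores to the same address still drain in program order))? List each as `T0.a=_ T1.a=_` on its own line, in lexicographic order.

T0.a=0 T1.a=0
T0.a=0 T1.a=2
T0.a=2 T1.a=0
T0.a=2 T1.a=2

outcome vector order: (T0.a,T1.a)
|PSO outcomes| = 4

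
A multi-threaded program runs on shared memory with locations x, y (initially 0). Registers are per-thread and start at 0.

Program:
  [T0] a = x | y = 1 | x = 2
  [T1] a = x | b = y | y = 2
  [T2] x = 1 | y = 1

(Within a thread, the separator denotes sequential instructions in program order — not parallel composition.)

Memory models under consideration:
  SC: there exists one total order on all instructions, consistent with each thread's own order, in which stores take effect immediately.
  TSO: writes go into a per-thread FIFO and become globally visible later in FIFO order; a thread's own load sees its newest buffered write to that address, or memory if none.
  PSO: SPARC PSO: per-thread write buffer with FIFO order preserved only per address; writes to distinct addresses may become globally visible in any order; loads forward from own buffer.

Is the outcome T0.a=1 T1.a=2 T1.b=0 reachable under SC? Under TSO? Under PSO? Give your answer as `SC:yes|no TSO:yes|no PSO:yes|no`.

outcome vector order: (T0.a,T1.a,T1.b)
[SC] allowed = {<0 0 0>, <0 0 1>, <0 1 0>, <0 1 1>, <0 2 1>, <1 0 0>, <1 0 1>, <1 1 0>, <1 1 1>, <1 2 1>}
[TSO] allowed = {<0 0 0>, <0 0 1>, <0 1 0>, <0 1 1>, <0 2 1>, <1 0 0>, <1 0 1>, <1 1 0>, <1 1 1>, <1 2 1>}
[PSO] allowed = {<0 0 0>, <0 0 1>, <0 1 0>, <0 1 1>, <0 2 0>, <0 2 1>, <1 0 0>, <1 0 1>, <1 1 0>, <1 1 1>, <1 2 0>, <1 2 1>}
target <1 2 0> ∈ {PSO}

SC:no TSO:no PSO:yes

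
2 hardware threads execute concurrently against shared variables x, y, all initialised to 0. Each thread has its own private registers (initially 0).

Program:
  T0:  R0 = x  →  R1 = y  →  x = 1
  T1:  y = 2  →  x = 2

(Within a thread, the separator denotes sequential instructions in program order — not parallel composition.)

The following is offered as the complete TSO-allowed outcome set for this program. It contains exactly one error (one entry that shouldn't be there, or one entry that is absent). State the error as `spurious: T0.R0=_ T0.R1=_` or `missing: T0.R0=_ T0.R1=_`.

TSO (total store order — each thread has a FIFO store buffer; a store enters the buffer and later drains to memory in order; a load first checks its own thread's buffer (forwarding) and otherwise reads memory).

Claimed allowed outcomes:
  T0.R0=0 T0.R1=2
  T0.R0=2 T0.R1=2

missing: T0.R0=0 T0.R1=0

outcome vector order: (T0.R0,T0.R1)
[TSO] allowed = {<0 0>, <0 2>, <2 2>}
TSO∖claimed = {<0 0>}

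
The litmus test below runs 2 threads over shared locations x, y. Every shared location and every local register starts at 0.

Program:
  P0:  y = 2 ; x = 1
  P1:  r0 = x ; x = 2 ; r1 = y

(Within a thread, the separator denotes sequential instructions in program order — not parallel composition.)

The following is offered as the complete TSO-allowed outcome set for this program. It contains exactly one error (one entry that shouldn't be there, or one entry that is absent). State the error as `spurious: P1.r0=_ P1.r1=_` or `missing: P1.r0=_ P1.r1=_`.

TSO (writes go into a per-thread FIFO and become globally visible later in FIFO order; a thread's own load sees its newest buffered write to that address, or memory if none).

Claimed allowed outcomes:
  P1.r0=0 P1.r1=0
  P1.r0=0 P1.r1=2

missing: P1.r0=1 P1.r1=2

outcome vector order: (P1.r0,P1.r1)
under TSO → <0 0> <0 2> <1 2>
TSO∖claimed = {<1 2>}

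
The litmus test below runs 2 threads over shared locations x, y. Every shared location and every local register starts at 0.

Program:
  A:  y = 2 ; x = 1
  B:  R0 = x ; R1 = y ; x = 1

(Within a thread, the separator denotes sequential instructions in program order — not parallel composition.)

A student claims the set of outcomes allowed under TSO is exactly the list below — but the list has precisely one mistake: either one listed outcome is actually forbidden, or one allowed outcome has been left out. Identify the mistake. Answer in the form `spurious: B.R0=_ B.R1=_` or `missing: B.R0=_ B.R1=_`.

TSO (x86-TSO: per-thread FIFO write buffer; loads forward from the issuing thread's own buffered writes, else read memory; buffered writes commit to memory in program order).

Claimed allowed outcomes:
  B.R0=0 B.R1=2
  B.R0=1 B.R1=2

outcome vector order: (B.R0,B.R1)
TSO: 3 outcomes — {(0,0), (0,2), (1,2)}
TSO∖claimed = {(0,0)}

missing: B.R0=0 B.R1=0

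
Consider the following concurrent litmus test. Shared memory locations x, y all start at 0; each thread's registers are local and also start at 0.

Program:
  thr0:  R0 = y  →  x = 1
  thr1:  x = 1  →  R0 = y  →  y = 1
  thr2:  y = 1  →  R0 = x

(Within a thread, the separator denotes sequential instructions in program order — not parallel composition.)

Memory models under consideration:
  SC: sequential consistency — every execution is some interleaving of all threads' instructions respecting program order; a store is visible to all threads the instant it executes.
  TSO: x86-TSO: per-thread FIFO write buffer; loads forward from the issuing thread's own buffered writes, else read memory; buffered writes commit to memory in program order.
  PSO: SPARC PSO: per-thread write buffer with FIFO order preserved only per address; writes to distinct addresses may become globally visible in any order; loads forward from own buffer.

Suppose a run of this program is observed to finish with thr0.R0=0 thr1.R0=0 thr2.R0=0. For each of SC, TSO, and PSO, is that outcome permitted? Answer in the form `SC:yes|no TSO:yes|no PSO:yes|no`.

outcome vector order: (thr0.R0,thr1.R0,thr2.R0)
SC (6): 001 010 011 101 110 111
TSO (8): 000 001 010 011 100 101 110 111
PSO (8): 000 001 010 011 100 101 110 111
target 000 ∈ {TSO,PSO}

SC:no TSO:yes PSO:yes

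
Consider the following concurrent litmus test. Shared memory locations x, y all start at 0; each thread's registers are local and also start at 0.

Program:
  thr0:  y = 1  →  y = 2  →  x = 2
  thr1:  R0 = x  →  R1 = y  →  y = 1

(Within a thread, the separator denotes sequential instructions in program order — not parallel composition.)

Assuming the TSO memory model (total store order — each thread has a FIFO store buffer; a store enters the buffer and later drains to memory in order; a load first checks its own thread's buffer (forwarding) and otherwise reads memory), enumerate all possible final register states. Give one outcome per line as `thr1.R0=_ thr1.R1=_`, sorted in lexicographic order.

outcome vector order: (thr1.R0,thr1.R1)
|TSO outcomes| = 4

thr1.R0=0 thr1.R1=0
thr1.R0=0 thr1.R1=1
thr1.R0=0 thr1.R1=2
thr1.R0=2 thr1.R1=2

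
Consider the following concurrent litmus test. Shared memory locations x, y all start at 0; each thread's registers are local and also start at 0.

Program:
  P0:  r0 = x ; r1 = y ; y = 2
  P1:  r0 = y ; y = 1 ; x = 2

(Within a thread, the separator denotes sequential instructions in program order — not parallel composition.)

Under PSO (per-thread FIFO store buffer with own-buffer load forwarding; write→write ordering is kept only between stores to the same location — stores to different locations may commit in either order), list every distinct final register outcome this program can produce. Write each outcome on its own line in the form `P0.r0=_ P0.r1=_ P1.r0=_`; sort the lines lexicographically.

P0.r0=0 P0.r1=0 P1.r0=0
P0.r0=0 P0.r1=0 P1.r0=2
P0.r0=0 P0.r1=1 P1.r0=0
P0.r0=2 P0.r1=0 P1.r0=0
P0.r0=2 P0.r1=1 P1.r0=0

outcome vector order: (P0.r0,P0.r1,P1.r0)
|PSO outcomes| = 5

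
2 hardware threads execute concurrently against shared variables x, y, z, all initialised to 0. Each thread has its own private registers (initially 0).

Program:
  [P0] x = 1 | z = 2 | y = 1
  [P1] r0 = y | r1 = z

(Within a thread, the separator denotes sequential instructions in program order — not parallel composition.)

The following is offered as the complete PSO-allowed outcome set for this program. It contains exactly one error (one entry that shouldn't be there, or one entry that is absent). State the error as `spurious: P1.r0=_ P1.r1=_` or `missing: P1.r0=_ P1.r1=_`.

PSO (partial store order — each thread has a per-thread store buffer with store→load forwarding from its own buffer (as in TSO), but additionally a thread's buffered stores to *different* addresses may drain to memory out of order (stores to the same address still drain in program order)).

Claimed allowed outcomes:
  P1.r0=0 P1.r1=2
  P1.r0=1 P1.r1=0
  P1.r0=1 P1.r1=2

outcome vector order: (P1.r0,P1.r1)
PSO (4): 00; 02; 10; 12
PSO∖claimed = {00}

missing: P1.r0=0 P1.r1=0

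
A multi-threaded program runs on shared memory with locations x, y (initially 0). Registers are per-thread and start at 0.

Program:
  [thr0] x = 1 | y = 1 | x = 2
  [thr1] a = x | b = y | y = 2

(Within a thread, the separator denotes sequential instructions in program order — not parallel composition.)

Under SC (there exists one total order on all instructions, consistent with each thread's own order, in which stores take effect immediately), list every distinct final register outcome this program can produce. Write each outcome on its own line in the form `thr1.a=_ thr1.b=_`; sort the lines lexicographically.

outcome vector order: (thr1.a,thr1.b)
|SC outcomes| = 5

thr1.a=0 thr1.b=0
thr1.a=0 thr1.b=1
thr1.a=1 thr1.b=0
thr1.a=1 thr1.b=1
thr1.a=2 thr1.b=1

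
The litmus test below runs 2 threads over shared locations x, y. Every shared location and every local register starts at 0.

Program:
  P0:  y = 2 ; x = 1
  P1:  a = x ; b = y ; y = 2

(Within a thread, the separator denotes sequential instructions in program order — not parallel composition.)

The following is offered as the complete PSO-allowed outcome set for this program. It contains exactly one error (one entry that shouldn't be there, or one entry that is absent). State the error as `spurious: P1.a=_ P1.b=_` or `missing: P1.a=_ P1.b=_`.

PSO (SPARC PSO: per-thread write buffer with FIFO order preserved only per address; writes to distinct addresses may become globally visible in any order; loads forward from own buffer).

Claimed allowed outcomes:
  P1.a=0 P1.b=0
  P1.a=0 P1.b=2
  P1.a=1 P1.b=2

missing: P1.a=1 P1.b=0

outcome vector order: (P1.a,P1.b)
[PSO] allowed = {0/0; 0/2; 1/0; 1/2}
PSO∖claimed = {1/0}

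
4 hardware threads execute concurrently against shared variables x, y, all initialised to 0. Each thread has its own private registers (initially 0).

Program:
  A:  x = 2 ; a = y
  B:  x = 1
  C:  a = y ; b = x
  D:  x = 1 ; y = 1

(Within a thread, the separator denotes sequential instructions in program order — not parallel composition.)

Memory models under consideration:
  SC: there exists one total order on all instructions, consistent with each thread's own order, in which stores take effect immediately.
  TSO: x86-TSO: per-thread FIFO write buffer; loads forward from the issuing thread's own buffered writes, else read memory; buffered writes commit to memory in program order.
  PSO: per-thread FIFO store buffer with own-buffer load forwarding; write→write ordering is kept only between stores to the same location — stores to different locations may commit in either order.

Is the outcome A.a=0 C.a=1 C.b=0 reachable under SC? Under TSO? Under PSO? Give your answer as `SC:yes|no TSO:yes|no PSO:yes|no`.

outcome vector order: (A.a,C.a,C.b)
[SC] allowed = {000, 001, 002, 011, 012, 100, 101, 102, 111, 112}
[TSO] allowed = {000, 001, 002, 011, 012, 100, 101, 102, 111, 112}
[PSO] allowed = {000, 001, 002, 010, 011, 012, 100, 101, 102, 110, 111, 112}
target 010 ∈ {PSO}

SC:no TSO:no PSO:yes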